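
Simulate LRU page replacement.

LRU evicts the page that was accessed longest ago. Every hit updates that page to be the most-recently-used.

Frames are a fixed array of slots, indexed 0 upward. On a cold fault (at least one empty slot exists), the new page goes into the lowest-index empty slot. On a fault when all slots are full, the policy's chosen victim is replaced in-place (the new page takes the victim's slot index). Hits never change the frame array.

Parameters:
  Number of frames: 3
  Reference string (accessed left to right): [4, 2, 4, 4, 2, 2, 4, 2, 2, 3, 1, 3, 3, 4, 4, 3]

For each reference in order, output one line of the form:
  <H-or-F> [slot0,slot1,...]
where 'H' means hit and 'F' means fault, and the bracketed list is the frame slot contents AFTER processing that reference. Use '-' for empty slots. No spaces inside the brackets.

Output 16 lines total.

F [4,-,-]
F [4,2,-]
H [4,2,-]
H [4,2,-]
H [4,2,-]
H [4,2,-]
H [4,2,-]
H [4,2,-]
H [4,2,-]
F [4,2,3]
F [1,2,3]
H [1,2,3]
H [1,2,3]
F [1,4,3]
H [1,4,3]
H [1,4,3]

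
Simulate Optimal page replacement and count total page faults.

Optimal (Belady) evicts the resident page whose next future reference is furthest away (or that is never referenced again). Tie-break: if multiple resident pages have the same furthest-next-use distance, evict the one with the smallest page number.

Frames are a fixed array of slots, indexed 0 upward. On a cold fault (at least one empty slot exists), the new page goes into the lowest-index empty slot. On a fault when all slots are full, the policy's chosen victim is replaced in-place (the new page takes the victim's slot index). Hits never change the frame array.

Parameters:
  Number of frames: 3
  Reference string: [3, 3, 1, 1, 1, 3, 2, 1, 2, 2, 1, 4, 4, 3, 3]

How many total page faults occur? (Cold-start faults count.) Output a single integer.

Answer: 4

Derivation:
Step 0: ref 3 → FAULT, frames=[3,-,-]
Step 1: ref 3 → HIT, frames=[3,-,-]
Step 2: ref 1 → FAULT, frames=[3,1,-]
Step 3: ref 1 → HIT, frames=[3,1,-]
Step 4: ref 1 → HIT, frames=[3,1,-]
Step 5: ref 3 → HIT, frames=[3,1,-]
Step 6: ref 2 → FAULT, frames=[3,1,2]
Step 7: ref 1 → HIT, frames=[3,1,2]
Step 8: ref 2 → HIT, frames=[3,1,2]
Step 9: ref 2 → HIT, frames=[3,1,2]
Step 10: ref 1 → HIT, frames=[3,1,2]
Step 11: ref 4 → FAULT (evict 1), frames=[3,4,2]
Step 12: ref 4 → HIT, frames=[3,4,2]
Step 13: ref 3 → HIT, frames=[3,4,2]
Step 14: ref 3 → HIT, frames=[3,4,2]
Total faults: 4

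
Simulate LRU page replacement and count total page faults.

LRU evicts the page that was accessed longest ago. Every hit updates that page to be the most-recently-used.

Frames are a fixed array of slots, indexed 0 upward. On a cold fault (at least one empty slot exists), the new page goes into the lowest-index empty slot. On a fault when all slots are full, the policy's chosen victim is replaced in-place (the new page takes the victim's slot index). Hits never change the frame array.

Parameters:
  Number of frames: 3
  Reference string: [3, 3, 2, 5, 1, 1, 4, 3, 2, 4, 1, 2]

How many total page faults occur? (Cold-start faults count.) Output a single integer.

Step 0: ref 3 → FAULT, frames=[3,-,-]
Step 1: ref 3 → HIT, frames=[3,-,-]
Step 2: ref 2 → FAULT, frames=[3,2,-]
Step 3: ref 5 → FAULT, frames=[3,2,5]
Step 4: ref 1 → FAULT (evict 3), frames=[1,2,5]
Step 5: ref 1 → HIT, frames=[1,2,5]
Step 6: ref 4 → FAULT (evict 2), frames=[1,4,5]
Step 7: ref 3 → FAULT (evict 5), frames=[1,4,3]
Step 8: ref 2 → FAULT (evict 1), frames=[2,4,3]
Step 9: ref 4 → HIT, frames=[2,4,3]
Step 10: ref 1 → FAULT (evict 3), frames=[2,4,1]
Step 11: ref 2 → HIT, frames=[2,4,1]
Total faults: 8

Answer: 8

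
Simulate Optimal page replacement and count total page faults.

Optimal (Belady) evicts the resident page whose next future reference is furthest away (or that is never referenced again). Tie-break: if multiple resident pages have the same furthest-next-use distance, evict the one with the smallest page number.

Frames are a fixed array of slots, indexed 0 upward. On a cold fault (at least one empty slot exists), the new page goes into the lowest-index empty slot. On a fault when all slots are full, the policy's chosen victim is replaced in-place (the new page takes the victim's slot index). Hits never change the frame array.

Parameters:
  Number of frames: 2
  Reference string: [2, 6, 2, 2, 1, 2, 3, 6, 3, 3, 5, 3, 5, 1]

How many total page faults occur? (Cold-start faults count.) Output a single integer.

Step 0: ref 2 → FAULT, frames=[2,-]
Step 1: ref 6 → FAULT, frames=[2,6]
Step 2: ref 2 → HIT, frames=[2,6]
Step 3: ref 2 → HIT, frames=[2,6]
Step 4: ref 1 → FAULT (evict 6), frames=[2,1]
Step 5: ref 2 → HIT, frames=[2,1]
Step 6: ref 3 → FAULT (evict 2), frames=[3,1]
Step 7: ref 6 → FAULT (evict 1), frames=[3,6]
Step 8: ref 3 → HIT, frames=[3,6]
Step 9: ref 3 → HIT, frames=[3,6]
Step 10: ref 5 → FAULT (evict 6), frames=[3,5]
Step 11: ref 3 → HIT, frames=[3,5]
Step 12: ref 5 → HIT, frames=[3,5]
Step 13: ref 1 → FAULT (evict 3), frames=[1,5]
Total faults: 7

Answer: 7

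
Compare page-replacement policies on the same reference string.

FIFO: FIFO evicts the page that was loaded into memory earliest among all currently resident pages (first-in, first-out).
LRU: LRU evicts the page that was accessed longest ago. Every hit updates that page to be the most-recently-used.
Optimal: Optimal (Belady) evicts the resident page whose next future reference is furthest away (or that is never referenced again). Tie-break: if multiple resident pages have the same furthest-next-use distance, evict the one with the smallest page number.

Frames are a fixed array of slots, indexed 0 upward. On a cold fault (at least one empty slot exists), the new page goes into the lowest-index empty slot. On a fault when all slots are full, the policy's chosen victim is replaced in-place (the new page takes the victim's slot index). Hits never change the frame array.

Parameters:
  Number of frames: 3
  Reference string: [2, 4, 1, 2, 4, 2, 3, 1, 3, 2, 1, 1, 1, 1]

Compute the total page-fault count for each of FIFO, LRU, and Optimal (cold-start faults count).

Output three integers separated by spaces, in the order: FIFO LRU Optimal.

Answer: 5 5 4

Derivation:
--- FIFO ---
  step 0: ref 2 -> FAULT, frames=[2,-,-] (faults so far: 1)
  step 1: ref 4 -> FAULT, frames=[2,4,-] (faults so far: 2)
  step 2: ref 1 -> FAULT, frames=[2,4,1] (faults so far: 3)
  step 3: ref 2 -> HIT, frames=[2,4,1] (faults so far: 3)
  step 4: ref 4 -> HIT, frames=[2,4,1] (faults so far: 3)
  step 5: ref 2 -> HIT, frames=[2,4,1] (faults so far: 3)
  step 6: ref 3 -> FAULT, evict 2, frames=[3,4,1] (faults so far: 4)
  step 7: ref 1 -> HIT, frames=[3,4,1] (faults so far: 4)
  step 8: ref 3 -> HIT, frames=[3,4,1] (faults so far: 4)
  step 9: ref 2 -> FAULT, evict 4, frames=[3,2,1] (faults so far: 5)
  step 10: ref 1 -> HIT, frames=[3,2,1] (faults so far: 5)
  step 11: ref 1 -> HIT, frames=[3,2,1] (faults so far: 5)
  step 12: ref 1 -> HIT, frames=[3,2,1] (faults so far: 5)
  step 13: ref 1 -> HIT, frames=[3,2,1] (faults so far: 5)
  FIFO total faults: 5
--- LRU ---
  step 0: ref 2 -> FAULT, frames=[2,-,-] (faults so far: 1)
  step 1: ref 4 -> FAULT, frames=[2,4,-] (faults so far: 2)
  step 2: ref 1 -> FAULT, frames=[2,4,1] (faults so far: 3)
  step 3: ref 2 -> HIT, frames=[2,4,1] (faults so far: 3)
  step 4: ref 4 -> HIT, frames=[2,4,1] (faults so far: 3)
  step 5: ref 2 -> HIT, frames=[2,4,1] (faults so far: 3)
  step 6: ref 3 -> FAULT, evict 1, frames=[2,4,3] (faults so far: 4)
  step 7: ref 1 -> FAULT, evict 4, frames=[2,1,3] (faults so far: 5)
  step 8: ref 3 -> HIT, frames=[2,1,3] (faults so far: 5)
  step 9: ref 2 -> HIT, frames=[2,1,3] (faults so far: 5)
  step 10: ref 1 -> HIT, frames=[2,1,3] (faults so far: 5)
  step 11: ref 1 -> HIT, frames=[2,1,3] (faults so far: 5)
  step 12: ref 1 -> HIT, frames=[2,1,3] (faults so far: 5)
  step 13: ref 1 -> HIT, frames=[2,1,3] (faults so far: 5)
  LRU total faults: 5
--- Optimal ---
  step 0: ref 2 -> FAULT, frames=[2,-,-] (faults so far: 1)
  step 1: ref 4 -> FAULT, frames=[2,4,-] (faults so far: 2)
  step 2: ref 1 -> FAULT, frames=[2,4,1] (faults so far: 3)
  step 3: ref 2 -> HIT, frames=[2,4,1] (faults so far: 3)
  step 4: ref 4 -> HIT, frames=[2,4,1] (faults so far: 3)
  step 5: ref 2 -> HIT, frames=[2,4,1] (faults so far: 3)
  step 6: ref 3 -> FAULT, evict 4, frames=[2,3,1] (faults so far: 4)
  step 7: ref 1 -> HIT, frames=[2,3,1] (faults so far: 4)
  step 8: ref 3 -> HIT, frames=[2,3,1] (faults so far: 4)
  step 9: ref 2 -> HIT, frames=[2,3,1] (faults so far: 4)
  step 10: ref 1 -> HIT, frames=[2,3,1] (faults so far: 4)
  step 11: ref 1 -> HIT, frames=[2,3,1] (faults so far: 4)
  step 12: ref 1 -> HIT, frames=[2,3,1] (faults so far: 4)
  step 13: ref 1 -> HIT, frames=[2,3,1] (faults so far: 4)
  Optimal total faults: 4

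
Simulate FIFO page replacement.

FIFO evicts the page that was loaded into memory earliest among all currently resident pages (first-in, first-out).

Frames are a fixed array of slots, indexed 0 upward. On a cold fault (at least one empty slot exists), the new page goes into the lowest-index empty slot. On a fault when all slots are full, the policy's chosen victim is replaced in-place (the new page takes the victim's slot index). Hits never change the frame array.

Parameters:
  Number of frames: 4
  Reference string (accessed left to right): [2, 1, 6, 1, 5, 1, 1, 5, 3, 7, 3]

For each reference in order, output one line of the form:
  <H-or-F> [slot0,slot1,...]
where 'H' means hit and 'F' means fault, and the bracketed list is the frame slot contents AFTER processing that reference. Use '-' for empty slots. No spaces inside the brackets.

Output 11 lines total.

F [2,-,-,-]
F [2,1,-,-]
F [2,1,6,-]
H [2,1,6,-]
F [2,1,6,5]
H [2,1,6,5]
H [2,1,6,5]
H [2,1,6,5]
F [3,1,6,5]
F [3,7,6,5]
H [3,7,6,5]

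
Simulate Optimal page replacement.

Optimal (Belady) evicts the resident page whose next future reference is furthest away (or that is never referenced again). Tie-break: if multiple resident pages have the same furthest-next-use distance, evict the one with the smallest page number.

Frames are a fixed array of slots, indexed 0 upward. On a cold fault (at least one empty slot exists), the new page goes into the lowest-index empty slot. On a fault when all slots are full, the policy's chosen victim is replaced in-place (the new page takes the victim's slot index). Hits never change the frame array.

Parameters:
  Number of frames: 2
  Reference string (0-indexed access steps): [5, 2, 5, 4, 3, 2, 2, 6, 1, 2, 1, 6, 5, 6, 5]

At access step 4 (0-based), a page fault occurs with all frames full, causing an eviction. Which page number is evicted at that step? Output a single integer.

Step 0: ref 5 -> FAULT, frames=[5,-]
Step 1: ref 2 -> FAULT, frames=[5,2]
Step 2: ref 5 -> HIT, frames=[5,2]
Step 3: ref 4 -> FAULT, evict 5, frames=[4,2]
Step 4: ref 3 -> FAULT, evict 4, frames=[3,2]
At step 4: evicted page 4

Answer: 4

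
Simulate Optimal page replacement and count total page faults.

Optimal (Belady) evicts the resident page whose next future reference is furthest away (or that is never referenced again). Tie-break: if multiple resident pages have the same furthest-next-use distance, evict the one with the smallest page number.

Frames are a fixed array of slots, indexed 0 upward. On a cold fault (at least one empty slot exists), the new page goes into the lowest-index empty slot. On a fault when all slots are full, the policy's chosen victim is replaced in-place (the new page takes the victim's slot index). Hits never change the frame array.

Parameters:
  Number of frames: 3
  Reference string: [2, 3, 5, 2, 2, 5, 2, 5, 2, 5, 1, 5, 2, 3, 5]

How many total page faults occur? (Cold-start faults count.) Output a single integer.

Answer: 5

Derivation:
Step 0: ref 2 → FAULT, frames=[2,-,-]
Step 1: ref 3 → FAULT, frames=[2,3,-]
Step 2: ref 5 → FAULT, frames=[2,3,5]
Step 3: ref 2 → HIT, frames=[2,3,5]
Step 4: ref 2 → HIT, frames=[2,3,5]
Step 5: ref 5 → HIT, frames=[2,3,5]
Step 6: ref 2 → HIT, frames=[2,3,5]
Step 7: ref 5 → HIT, frames=[2,3,5]
Step 8: ref 2 → HIT, frames=[2,3,5]
Step 9: ref 5 → HIT, frames=[2,3,5]
Step 10: ref 1 → FAULT (evict 3), frames=[2,1,5]
Step 11: ref 5 → HIT, frames=[2,1,5]
Step 12: ref 2 → HIT, frames=[2,1,5]
Step 13: ref 3 → FAULT (evict 1), frames=[2,3,5]
Step 14: ref 5 → HIT, frames=[2,3,5]
Total faults: 5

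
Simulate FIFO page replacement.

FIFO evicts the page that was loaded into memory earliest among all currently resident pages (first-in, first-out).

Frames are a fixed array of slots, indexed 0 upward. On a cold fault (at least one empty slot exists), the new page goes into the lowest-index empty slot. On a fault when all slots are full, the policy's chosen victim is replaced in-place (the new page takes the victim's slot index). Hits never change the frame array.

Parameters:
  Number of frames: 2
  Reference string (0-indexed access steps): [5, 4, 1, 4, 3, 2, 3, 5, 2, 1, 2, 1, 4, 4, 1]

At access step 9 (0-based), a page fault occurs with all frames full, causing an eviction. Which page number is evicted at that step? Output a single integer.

Answer: 2

Derivation:
Step 0: ref 5 -> FAULT, frames=[5,-]
Step 1: ref 4 -> FAULT, frames=[5,4]
Step 2: ref 1 -> FAULT, evict 5, frames=[1,4]
Step 3: ref 4 -> HIT, frames=[1,4]
Step 4: ref 3 -> FAULT, evict 4, frames=[1,3]
Step 5: ref 2 -> FAULT, evict 1, frames=[2,3]
Step 6: ref 3 -> HIT, frames=[2,3]
Step 7: ref 5 -> FAULT, evict 3, frames=[2,5]
Step 8: ref 2 -> HIT, frames=[2,5]
Step 9: ref 1 -> FAULT, evict 2, frames=[1,5]
At step 9: evicted page 2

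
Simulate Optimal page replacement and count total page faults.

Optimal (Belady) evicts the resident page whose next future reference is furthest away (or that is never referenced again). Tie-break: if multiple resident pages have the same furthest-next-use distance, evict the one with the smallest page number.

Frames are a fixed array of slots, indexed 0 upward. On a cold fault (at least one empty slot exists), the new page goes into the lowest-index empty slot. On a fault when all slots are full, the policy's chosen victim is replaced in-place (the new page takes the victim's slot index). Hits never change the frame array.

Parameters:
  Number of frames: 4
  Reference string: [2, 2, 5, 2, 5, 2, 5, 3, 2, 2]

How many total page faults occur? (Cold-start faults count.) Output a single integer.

Step 0: ref 2 → FAULT, frames=[2,-,-,-]
Step 1: ref 2 → HIT, frames=[2,-,-,-]
Step 2: ref 5 → FAULT, frames=[2,5,-,-]
Step 3: ref 2 → HIT, frames=[2,5,-,-]
Step 4: ref 5 → HIT, frames=[2,5,-,-]
Step 5: ref 2 → HIT, frames=[2,5,-,-]
Step 6: ref 5 → HIT, frames=[2,5,-,-]
Step 7: ref 3 → FAULT, frames=[2,5,3,-]
Step 8: ref 2 → HIT, frames=[2,5,3,-]
Step 9: ref 2 → HIT, frames=[2,5,3,-]
Total faults: 3

Answer: 3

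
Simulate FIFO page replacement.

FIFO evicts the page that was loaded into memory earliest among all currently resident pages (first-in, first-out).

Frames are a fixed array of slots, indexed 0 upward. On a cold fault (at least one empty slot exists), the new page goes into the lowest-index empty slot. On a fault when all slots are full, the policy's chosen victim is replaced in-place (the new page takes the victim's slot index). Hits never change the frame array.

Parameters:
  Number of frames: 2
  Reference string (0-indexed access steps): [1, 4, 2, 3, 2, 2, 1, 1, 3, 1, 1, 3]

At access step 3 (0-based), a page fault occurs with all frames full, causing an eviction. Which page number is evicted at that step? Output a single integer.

Step 0: ref 1 -> FAULT, frames=[1,-]
Step 1: ref 4 -> FAULT, frames=[1,4]
Step 2: ref 2 -> FAULT, evict 1, frames=[2,4]
Step 3: ref 3 -> FAULT, evict 4, frames=[2,3]
At step 3: evicted page 4

Answer: 4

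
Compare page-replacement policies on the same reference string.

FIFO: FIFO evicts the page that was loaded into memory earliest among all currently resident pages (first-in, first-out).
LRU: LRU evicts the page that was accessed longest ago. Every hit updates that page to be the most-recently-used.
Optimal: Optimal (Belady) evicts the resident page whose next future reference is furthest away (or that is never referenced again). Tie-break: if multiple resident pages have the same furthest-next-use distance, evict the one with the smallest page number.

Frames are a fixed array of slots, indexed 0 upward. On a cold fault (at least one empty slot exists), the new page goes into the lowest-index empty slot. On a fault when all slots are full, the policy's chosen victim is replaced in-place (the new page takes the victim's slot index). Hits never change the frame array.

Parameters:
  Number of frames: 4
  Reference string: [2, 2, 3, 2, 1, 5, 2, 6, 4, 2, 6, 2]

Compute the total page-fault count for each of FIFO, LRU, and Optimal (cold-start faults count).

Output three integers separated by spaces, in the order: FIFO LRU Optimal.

--- FIFO ---
  step 0: ref 2 -> FAULT, frames=[2,-,-,-] (faults so far: 1)
  step 1: ref 2 -> HIT, frames=[2,-,-,-] (faults so far: 1)
  step 2: ref 3 -> FAULT, frames=[2,3,-,-] (faults so far: 2)
  step 3: ref 2 -> HIT, frames=[2,3,-,-] (faults so far: 2)
  step 4: ref 1 -> FAULT, frames=[2,3,1,-] (faults so far: 3)
  step 5: ref 5 -> FAULT, frames=[2,3,1,5] (faults so far: 4)
  step 6: ref 2 -> HIT, frames=[2,3,1,5] (faults so far: 4)
  step 7: ref 6 -> FAULT, evict 2, frames=[6,3,1,5] (faults so far: 5)
  step 8: ref 4 -> FAULT, evict 3, frames=[6,4,1,5] (faults so far: 6)
  step 9: ref 2 -> FAULT, evict 1, frames=[6,4,2,5] (faults so far: 7)
  step 10: ref 6 -> HIT, frames=[6,4,2,5] (faults so far: 7)
  step 11: ref 2 -> HIT, frames=[6,4,2,5] (faults so far: 7)
  FIFO total faults: 7
--- LRU ---
  step 0: ref 2 -> FAULT, frames=[2,-,-,-] (faults so far: 1)
  step 1: ref 2 -> HIT, frames=[2,-,-,-] (faults so far: 1)
  step 2: ref 3 -> FAULT, frames=[2,3,-,-] (faults so far: 2)
  step 3: ref 2 -> HIT, frames=[2,3,-,-] (faults so far: 2)
  step 4: ref 1 -> FAULT, frames=[2,3,1,-] (faults so far: 3)
  step 5: ref 5 -> FAULT, frames=[2,3,1,5] (faults so far: 4)
  step 6: ref 2 -> HIT, frames=[2,3,1,5] (faults so far: 4)
  step 7: ref 6 -> FAULT, evict 3, frames=[2,6,1,5] (faults so far: 5)
  step 8: ref 4 -> FAULT, evict 1, frames=[2,6,4,5] (faults so far: 6)
  step 9: ref 2 -> HIT, frames=[2,6,4,5] (faults so far: 6)
  step 10: ref 6 -> HIT, frames=[2,6,4,5] (faults so far: 6)
  step 11: ref 2 -> HIT, frames=[2,6,4,5] (faults so far: 6)
  LRU total faults: 6
--- Optimal ---
  step 0: ref 2 -> FAULT, frames=[2,-,-,-] (faults so far: 1)
  step 1: ref 2 -> HIT, frames=[2,-,-,-] (faults so far: 1)
  step 2: ref 3 -> FAULT, frames=[2,3,-,-] (faults so far: 2)
  step 3: ref 2 -> HIT, frames=[2,3,-,-] (faults so far: 2)
  step 4: ref 1 -> FAULT, frames=[2,3,1,-] (faults so far: 3)
  step 5: ref 5 -> FAULT, frames=[2,3,1,5] (faults so far: 4)
  step 6: ref 2 -> HIT, frames=[2,3,1,5] (faults so far: 4)
  step 7: ref 6 -> FAULT, evict 1, frames=[2,3,6,5] (faults so far: 5)
  step 8: ref 4 -> FAULT, evict 3, frames=[2,4,6,5] (faults so far: 6)
  step 9: ref 2 -> HIT, frames=[2,4,6,5] (faults so far: 6)
  step 10: ref 6 -> HIT, frames=[2,4,6,5] (faults so far: 6)
  step 11: ref 2 -> HIT, frames=[2,4,6,5] (faults so far: 6)
  Optimal total faults: 6

Answer: 7 6 6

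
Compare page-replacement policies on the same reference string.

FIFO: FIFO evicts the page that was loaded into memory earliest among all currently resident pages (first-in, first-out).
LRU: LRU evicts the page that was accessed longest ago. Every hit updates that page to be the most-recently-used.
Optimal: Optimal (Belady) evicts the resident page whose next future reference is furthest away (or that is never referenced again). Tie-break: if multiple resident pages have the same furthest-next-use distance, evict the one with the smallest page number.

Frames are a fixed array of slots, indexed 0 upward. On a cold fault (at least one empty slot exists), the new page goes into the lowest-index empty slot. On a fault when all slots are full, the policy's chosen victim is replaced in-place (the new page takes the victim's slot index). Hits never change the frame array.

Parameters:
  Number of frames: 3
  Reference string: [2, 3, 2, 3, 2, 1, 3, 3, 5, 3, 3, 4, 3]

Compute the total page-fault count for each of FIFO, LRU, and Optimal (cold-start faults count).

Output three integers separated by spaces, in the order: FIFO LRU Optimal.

Answer: 6 5 5

Derivation:
--- FIFO ---
  step 0: ref 2 -> FAULT, frames=[2,-,-] (faults so far: 1)
  step 1: ref 3 -> FAULT, frames=[2,3,-] (faults so far: 2)
  step 2: ref 2 -> HIT, frames=[2,3,-] (faults so far: 2)
  step 3: ref 3 -> HIT, frames=[2,3,-] (faults so far: 2)
  step 4: ref 2 -> HIT, frames=[2,3,-] (faults so far: 2)
  step 5: ref 1 -> FAULT, frames=[2,3,1] (faults so far: 3)
  step 6: ref 3 -> HIT, frames=[2,3,1] (faults so far: 3)
  step 7: ref 3 -> HIT, frames=[2,3,1] (faults so far: 3)
  step 8: ref 5 -> FAULT, evict 2, frames=[5,3,1] (faults so far: 4)
  step 9: ref 3 -> HIT, frames=[5,3,1] (faults so far: 4)
  step 10: ref 3 -> HIT, frames=[5,3,1] (faults so far: 4)
  step 11: ref 4 -> FAULT, evict 3, frames=[5,4,1] (faults so far: 5)
  step 12: ref 3 -> FAULT, evict 1, frames=[5,4,3] (faults so far: 6)
  FIFO total faults: 6
--- LRU ---
  step 0: ref 2 -> FAULT, frames=[2,-,-] (faults so far: 1)
  step 1: ref 3 -> FAULT, frames=[2,3,-] (faults so far: 2)
  step 2: ref 2 -> HIT, frames=[2,3,-] (faults so far: 2)
  step 3: ref 3 -> HIT, frames=[2,3,-] (faults so far: 2)
  step 4: ref 2 -> HIT, frames=[2,3,-] (faults so far: 2)
  step 5: ref 1 -> FAULT, frames=[2,3,1] (faults so far: 3)
  step 6: ref 3 -> HIT, frames=[2,3,1] (faults so far: 3)
  step 7: ref 3 -> HIT, frames=[2,3,1] (faults so far: 3)
  step 8: ref 5 -> FAULT, evict 2, frames=[5,3,1] (faults so far: 4)
  step 9: ref 3 -> HIT, frames=[5,3,1] (faults so far: 4)
  step 10: ref 3 -> HIT, frames=[5,3,1] (faults so far: 4)
  step 11: ref 4 -> FAULT, evict 1, frames=[5,3,4] (faults so far: 5)
  step 12: ref 3 -> HIT, frames=[5,3,4] (faults so far: 5)
  LRU total faults: 5
--- Optimal ---
  step 0: ref 2 -> FAULT, frames=[2,-,-] (faults so far: 1)
  step 1: ref 3 -> FAULT, frames=[2,3,-] (faults so far: 2)
  step 2: ref 2 -> HIT, frames=[2,3,-] (faults so far: 2)
  step 3: ref 3 -> HIT, frames=[2,3,-] (faults so far: 2)
  step 4: ref 2 -> HIT, frames=[2,3,-] (faults so far: 2)
  step 5: ref 1 -> FAULT, frames=[2,3,1] (faults so far: 3)
  step 6: ref 3 -> HIT, frames=[2,3,1] (faults so far: 3)
  step 7: ref 3 -> HIT, frames=[2,3,1] (faults so far: 3)
  step 8: ref 5 -> FAULT, evict 1, frames=[2,3,5] (faults so far: 4)
  step 9: ref 3 -> HIT, frames=[2,3,5] (faults so far: 4)
  step 10: ref 3 -> HIT, frames=[2,3,5] (faults so far: 4)
  step 11: ref 4 -> FAULT, evict 2, frames=[4,3,5] (faults so far: 5)
  step 12: ref 3 -> HIT, frames=[4,3,5] (faults so far: 5)
  Optimal total faults: 5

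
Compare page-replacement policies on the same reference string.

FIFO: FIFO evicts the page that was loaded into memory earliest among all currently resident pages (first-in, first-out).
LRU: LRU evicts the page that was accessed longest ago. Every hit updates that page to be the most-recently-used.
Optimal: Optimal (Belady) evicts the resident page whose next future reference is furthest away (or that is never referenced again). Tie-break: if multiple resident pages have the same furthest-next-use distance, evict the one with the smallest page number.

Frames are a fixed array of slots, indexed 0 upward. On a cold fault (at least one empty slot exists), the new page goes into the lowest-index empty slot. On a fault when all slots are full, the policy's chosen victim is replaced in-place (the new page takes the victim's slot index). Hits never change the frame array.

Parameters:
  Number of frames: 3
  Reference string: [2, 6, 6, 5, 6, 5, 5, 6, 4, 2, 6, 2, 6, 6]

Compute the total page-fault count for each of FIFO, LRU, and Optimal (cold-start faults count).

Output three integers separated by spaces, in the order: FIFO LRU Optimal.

--- FIFO ---
  step 0: ref 2 -> FAULT, frames=[2,-,-] (faults so far: 1)
  step 1: ref 6 -> FAULT, frames=[2,6,-] (faults so far: 2)
  step 2: ref 6 -> HIT, frames=[2,6,-] (faults so far: 2)
  step 3: ref 5 -> FAULT, frames=[2,6,5] (faults so far: 3)
  step 4: ref 6 -> HIT, frames=[2,6,5] (faults so far: 3)
  step 5: ref 5 -> HIT, frames=[2,6,5] (faults so far: 3)
  step 6: ref 5 -> HIT, frames=[2,6,5] (faults so far: 3)
  step 7: ref 6 -> HIT, frames=[2,6,5] (faults so far: 3)
  step 8: ref 4 -> FAULT, evict 2, frames=[4,6,5] (faults so far: 4)
  step 9: ref 2 -> FAULT, evict 6, frames=[4,2,5] (faults so far: 5)
  step 10: ref 6 -> FAULT, evict 5, frames=[4,2,6] (faults so far: 6)
  step 11: ref 2 -> HIT, frames=[4,2,6] (faults so far: 6)
  step 12: ref 6 -> HIT, frames=[4,2,6] (faults so far: 6)
  step 13: ref 6 -> HIT, frames=[4,2,6] (faults so far: 6)
  FIFO total faults: 6
--- LRU ---
  step 0: ref 2 -> FAULT, frames=[2,-,-] (faults so far: 1)
  step 1: ref 6 -> FAULT, frames=[2,6,-] (faults so far: 2)
  step 2: ref 6 -> HIT, frames=[2,6,-] (faults so far: 2)
  step 3: ref 5 -> FAULT, frames=[2,6,5] (faults so far: 3)
  step 4: ref 6 -> HIT, frames=[2,6,5] (faults so far: 3)
  step 5: ref 5 -> HIT, frames=[2,6,5] (faults so far: 3)
  step 6: ref 5 -> HIT, frames=[2,6,5] (faults so far: 3)
  step 7: ref 6 -> HIT, frames=[2,6,5] (faults so far: 3)
  step 8: ref 4 -> FAULT, evict 2, frames=[4,6,5] (faults so far: 4)
  step 9: ref 2 -> FAULT, evict 5, frames=[4,6,2] (faults so far: 5)
  step 10: ref 6 -> HIT, frames=[4,6,2] (faults so far: 5)
  step 11: ref 2 -> HIT, frames=[4,6,2] (faults so far: 5)
  step 12: ref 6 -> HIT, frames=[4,6,2] (faults so far: 5)
  step 13: ref 6 -> HIT, frames=[4,6,2] (faults so far: 5)
  LRU total faults: 5
--- Optimal ---
  step 0: ref 2 -> FAULT, frames=[2,-,-] (faults so far: 1)
  step 1: ref 6 -> FAULT, frames=[2,6,-] (faults so far: 2)
  step 2: ref 6 -> HIT, frames=[2,6,-] (faults so far: 2)
  step 3: ref 5 -> FAULT, frames=[2,6,5] (faults so far: 3)
  step 4: ref 6 -> HIT, frames=[2,6,5] (faults so far: 3)
  step 5: ref 5 -> HIT, frames=[2,6,5] (faults so far: 3)
  step 6: ref 5 -> HIT, frames=[2,6,5] (faults so far: 3)
  step 7: ref 6 -> HIT, frames=[2,6,5] (faults so far: 3)
  step 8: ref 4 -> FAULT, evict 5, frames=[2,6,4] (faults so far: 4)
  step 9: ref 2 -> HIT, frames=[2,6,4] (faults so far: 4)
  step 10: ref 6 -> HIT, frames=[2,6,4] (faults so far: 4)
  step 11: ref 2 -> HIT, frames=[2,6,4] (faults so far: 4)
  step 12: ref 6 -> HIT, frames=[2,6,4] (faults so far: 4)
  step 13: ref 6 -> HIT, frames=[2,6,4] (faults so far: 4)
  Optimal total faults: 4

Answer: 6 5 4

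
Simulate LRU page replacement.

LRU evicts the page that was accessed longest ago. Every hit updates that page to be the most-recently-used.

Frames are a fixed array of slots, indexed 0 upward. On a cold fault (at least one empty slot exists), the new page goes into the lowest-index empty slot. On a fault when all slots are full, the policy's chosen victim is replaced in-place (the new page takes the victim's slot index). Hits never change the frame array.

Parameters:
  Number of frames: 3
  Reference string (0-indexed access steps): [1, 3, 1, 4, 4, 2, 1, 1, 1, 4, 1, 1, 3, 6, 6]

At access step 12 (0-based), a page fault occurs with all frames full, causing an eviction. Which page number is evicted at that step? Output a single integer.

Answer: 2

Derivation:
Step 0: ref 1 -> FAULT, frames=[1,-,-]
Step 1: ref 3 -> FAULT, frames=[1,3,-]
Step 2: ref 1 -> HIT, frames=[1,3,-]
Step 3: ref 4 -> FAULT, frames=[1,3,4]
Step 4: ref 4 -> HIT, frames=[1,3,4]
Step 5: ref 2 -> FAULT, evict 3, frames=[1,2,4]
Step 6: ref 1 -> HIT, frames=[1,2,4]
Step 7: ref 1 -> HIT, frames=[1,2,4]
Step 8: ref 1 -> HIT, frames=[1,2,4]
Step 9: ref 4 -> HIT, frames=[1,2,4]
Step 10: ref 1 -> HIT, frames=[1,2,4]
Step 11: ref 1 -> HIT, frames=[1,2,4]
Step 12: ref 3 -> FAULT, evict 2, frames=[1,3,4]
At step 12: evicted page 2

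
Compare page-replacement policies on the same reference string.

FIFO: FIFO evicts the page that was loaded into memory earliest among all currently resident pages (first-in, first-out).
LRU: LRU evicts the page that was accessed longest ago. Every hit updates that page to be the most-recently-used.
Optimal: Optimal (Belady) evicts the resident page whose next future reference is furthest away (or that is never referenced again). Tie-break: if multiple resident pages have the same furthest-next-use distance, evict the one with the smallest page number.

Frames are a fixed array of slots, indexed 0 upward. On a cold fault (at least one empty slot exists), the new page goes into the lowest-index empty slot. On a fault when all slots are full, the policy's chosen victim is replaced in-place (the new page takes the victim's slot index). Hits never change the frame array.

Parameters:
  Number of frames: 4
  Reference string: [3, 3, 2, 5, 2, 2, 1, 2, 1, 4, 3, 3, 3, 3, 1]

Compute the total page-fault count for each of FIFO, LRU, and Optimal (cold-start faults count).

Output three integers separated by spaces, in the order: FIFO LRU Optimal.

--- FIFO ---
  step 0: ref 3 -> FAULT, frames=[3,-,-,-] (faults so far: 1)
  step 1: ref 3 -> HIT, frames=[3,-,-,-] (faults so far: 1)
  step 2: ref 2 -> FAULT, frames=[3,2,-,-] (faults so far: 2)
  step 3: ref 5 -> FAULT, frames=[3,2,5,-] (faults so far: 3)
  step 4: ref 2 -> HIT, frames=[3,2,5,-] (faults so far: 3)
  step 5: ref 2 -> HIT, frames=[3,2,5,-] (faults so far: 3)
  step 6: ref 1 -> FAULT, frames=[3,2,5,1] (faults so far: 4)
  step 7: ref 2 -> HIT, frames=[3,2,5,1] (faults so far: 4)
  step 8: ref 1 -> HIT, frames=[3,2,5,1] (faults so far: 4)
  step 9: ref 4 -> FAULT, evict 3, frames=[4,2,5,1] (faults so far: 5)
  step 10: ref 3 -> FAULT, evict 2, frames=[4,3,5,1] (faults so far: 6)
  step 11: ref 3 -> HIT, frames=[4,3,5,1] (faults so far: 6)
  step 12: ref 3 -> HIT, frames=[4,3,5,1] (faults so far: 6)
  step 13: ref 3 -> HIT, frames=[4,3,5,1] (faults so far: 6)
  step 14: ref 1 -> HIT, frames=[4,3,5,1] (faults so far: 6)
  FIFO total faults: 6
--- LRU ---
  step 0: ref 3 -> FAULT, frames=[3,-,-,-] (faults so far: 1)
  step 1: ref 3 -> HIT, frames=[3,-,-,-] (faults so far: 1)
  step 2: ref 2 -> FAULT, frames=[3,2,-,-] (faults so far: 2)
  step 3: ref 5 -> FAULT, frames=[3,2,5,-] (faults so far: 3)
  step 4: ref 2 -> HIT, frames=[3,2,5,-] (faults so far: 3)
  step 5: ref 2 -> HIT, frames=[3,2,5,-] (faults so far: 3)
  step 6: ref 1 -> FAULT, frames=[3,2,5,1] (faults so far: 4)
  step 7: ref 2 -> HIT, frames=[3,2,5,1] (faults so far: 4)
  step 8: ref 1 -> HIT, frames=[3,2,5,1] (faults so far: 4)
  step 9: ref 4 -> FAULT, evict 3, frames=[4,2,5,1] (faults so far: 5)
  step 10: ref 3 -> FAULT, evict 5, frames=[4,2,3,1] (faults so far: 6)
  step 11: ref 3 -> HIT, frames=[4,2,3,1] (faults so far: 6)
  step 12: ref 3 -> HIT, frames=[4,2,3,1] (faults so far: 6)
  step 13: ref 3 -> HIT, frames=[4,2,3,1] (faults so far: 6)
  step 14: ref 1 -> HIT, frames=[4,2,3,1] (faults so far: 6)
  LRU total faults: 6
--- Optimal ---
  step 0: ref 3 -> FAULT, frames=[3,-,-,-] (faults so far: 1)
  step 1: ref 3 -> HIT, frames=[3,-,-,-] (faults so far: 1)
  step 2: ref 2 -> FAULT, frames=[3,2,-,-] (faults so far: 2)
  step 3: ref 5 -> FAULT, frames=[3,2,5,-] (faults so far: 3)
  step 4: ref 2 -> HIT, frames=[3,2,5,-] (faults so far: 3)
  step 5: ref 2 -> HIT, frames=[3,2,5,-] (faults so far: 3)
  step 6: ref 1 -> FAULT, frames=[3,2,5,1] (faults so far: 4)
  step 7: ref 2 -> HIT, frames=[3,2,5,1] (faults so far: 4)
  step 8: ref 1 -> HIT, frames=[3,2,5,1] (faults so far: 4)
  step 9: ref 4 -> FAULT, evict 2, frames=[3,4,5,1] (faults so far: 5)
  step 10: ref 3 -> HIT, frames=[3,4,5,1] (faults so far: 5)
  step 11: ref 3 -> HIT, frames=[3,4,5,1] (faults so far: 5)
  step 12: ref 3 -> HIT, frames=[3,4,5,1] (faults so far: 5)
  step 13: ref 3 -> HIT, frames=[3,4,5,1] (faults so far: 5)
  step 14: ref 1 -> HIT, frames=[3,4,5,1] (faults so far: 5)
  Optimal total faults: 5

Answer: 6 6 5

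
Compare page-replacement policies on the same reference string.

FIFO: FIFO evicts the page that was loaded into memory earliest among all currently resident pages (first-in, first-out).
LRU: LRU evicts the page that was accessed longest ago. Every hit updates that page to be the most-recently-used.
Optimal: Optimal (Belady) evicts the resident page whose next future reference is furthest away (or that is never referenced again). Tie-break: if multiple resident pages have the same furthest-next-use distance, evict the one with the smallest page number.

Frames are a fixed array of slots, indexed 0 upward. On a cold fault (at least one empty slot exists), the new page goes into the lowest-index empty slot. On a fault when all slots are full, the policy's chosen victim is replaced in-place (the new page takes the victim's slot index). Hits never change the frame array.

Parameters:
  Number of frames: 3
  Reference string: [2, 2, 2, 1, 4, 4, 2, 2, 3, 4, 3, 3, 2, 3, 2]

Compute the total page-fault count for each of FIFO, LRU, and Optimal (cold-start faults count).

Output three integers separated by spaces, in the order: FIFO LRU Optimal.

Answer: 5 4 4

Derivation:
--- FIFO ---
  step 0: ref 2 -> FAULT, frames=[2,-,-] (faults so far: 1)
  step 1: ref 2 -> HIT, frames=[2,-,-] (faults so far: 1)
  step 2: ref 2 -> HIT, frames=[2,-,-] (faults so far: 1)
  step 3: ref 1 -> FAULT, frames=[2,1,-] (faults so far: 2)
  step 4: ref 4 -> FAULT, frames=[2,1,4] (faults so far: 3)
  step 5: ref 4 -> HIT, frames=[2,1,4] (faults so far: 3)
  step 6: ref 2 -> HIT, frames=[2,1,4] (faults so far: 3)
  step 7: ref 2 -> HIT, frames=[2,1,4] (faults so far: 3)
  step 8: ref 3 -> FAULT, evict 2, frames=[3,1,4] (faults so far: 4)
  step 9: ref 4 -> HIT, frames=[3,1,4] (faults so far: 4)
  step 10: ref 3 -> HIT, frames=[3,1,4] (faults so far: 4)
  step 11: ref 3 -> HIT, frames=[3,1,4] (faults so far: 4)
  step 12: ref 2 -> FAULT, evict 1, frames=[3,2,4] (faults so far: 5)
  step 13: ref 3 -> HIT, frames=[3,2,4] (faults so far: 5)
  step 14: ref 2 -> HIT, frames=[3,2,4] (faults so far: 5)
  FIFO total faults: 5
--- LRU ---
  step 0: ref 2 -> FAULT, frames=[2,-,-] (faults so far: 1)
  step 1: ref 2 -> HIT, frames=[2,-,-] (faults so far: 1)
  step 2: ref 2 -> HIT, frames=[2,-,-] (faults so far: 1)
  step 3: ref 1 -> FAULT, frames=[2,1,-] (faults so far: 2)
  step 4: ref 4 -> FAULT, frames=[2,1,4] (faults so far: 3)
  step 5: ref 4 -> HIT, frames=[2,1,4] (faults so far: 3)
  step 6: ref 2 -> HIT, frames=[2,1,4] (faults so far: 3)
  step 7: ref 2 -> HIT, frames=[2,1,4] (faults so far: 3)
  step 8: ref 3 -> FAULT, evict 1, frames=[2,3,4] (faults so far: 4)
  step 9: ref 4 -> HIT, frames=[2,3,4] (faults so far: 4)
  step 10: ref 3 -> HIT, frames=[2,3,4] (faults so far: 4)
  step 11: ref 3 -> HIT, frames=[2,3,4] (faults so far: 4)
  step 12: ref 2 -> HIT, frames=[2,3,4] (faults so far: 4)
  step 13: ref 3 -> HIT, frames=[2,3,4] (faults so far: 4)
  step 14: ref 2 -> HIT, frames=[2,3,4] (faults so far: 4)
  LRU total faults: 4
--- Optimal ---
  step 0: ref 2 -> FAULT, frames=[2,-,-] (faults so far: 1)
  step 1: ref 2 -> HIT, frames=[2,-,-] (faults so far: 1)
  step 2: ref 2 -> HIT, frames=[2,-,-] (faults so far: 1)
  step 3: ref 1 -> FAULT, frames=[2,1,-] (faults so far: 2)
  step 4: ref 4 -> FAULT, frames=[2,1,4] (faults so far: 3)
  step 5: ref 4 -> HIT, frames=[2,1,4] (faults so far: 3)
  step 6: ref 2 -> HIT, frames=[2,1,4] (faults so far: 3)
  step 7: ref 2 -> HIT, frames=[2,1,4] (faults so far: 3)
  step 8: ref 3 -> FAULT, evict 1, frames=[2,3,4] (faults so far: 4)
  step 9: ref 4 -> HIT, frames=[2,3,4] (faults so far: 4)
  step 10: ref 3 -> HIT, frames=[2,3,4] (faults so far: 4)
  step 11: ref 3 -> HIT, frames=[2,3,4] (faults so far: 4)
  step 12: ref 2 -> HIT, frames=[2,3,4] (faults so far: 4)
  step 13: ref 3 -> HIT, frames=[2,3,4] (faults so far: 4)
  step 14: ref 2 -> HIT, frames=[2,3,4] (faults so far: 4)
  Optimal total faults: 4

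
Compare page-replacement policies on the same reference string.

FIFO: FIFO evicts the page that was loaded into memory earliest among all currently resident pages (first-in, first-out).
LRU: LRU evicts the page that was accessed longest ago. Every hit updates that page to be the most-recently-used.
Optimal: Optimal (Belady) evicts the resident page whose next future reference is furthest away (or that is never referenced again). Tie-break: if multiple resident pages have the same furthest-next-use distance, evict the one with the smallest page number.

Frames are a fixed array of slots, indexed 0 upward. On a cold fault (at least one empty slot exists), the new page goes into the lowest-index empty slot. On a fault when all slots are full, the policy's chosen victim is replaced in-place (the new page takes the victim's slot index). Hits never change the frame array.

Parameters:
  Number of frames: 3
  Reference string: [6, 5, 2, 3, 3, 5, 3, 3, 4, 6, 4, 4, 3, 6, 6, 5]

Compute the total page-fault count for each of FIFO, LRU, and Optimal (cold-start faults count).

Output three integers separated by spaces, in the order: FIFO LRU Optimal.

--- FIFO ---
  step 0: ref 6 -> FAULT, frames=[6,-,-] (faults so far: 1)
  step 1: ref 5 -> FAULT, frames=[6,5,-] (faults so far: 2)
  step 2: ref 2 -> FAULT, frames=[6,5,2] (faults so far: 3)
  step 3: ref 3 -> FAULT, evict 6, frames=[3,5,2] (faults so far: 4)
  step 4: ref 3 -> HIT, frames=[3,5,2] (faults so far: 4)
  step 5: ref 5 -> HIT, frames=[3,5,2] (faults so far: 4)
  step 6: ref 3 -> HIT, frames=[3,5,2] (faults so far: 4)
  step 7: ref 3 -> HIT, frames=[3,5,2] (faults so far: 4)
  step 8: ref 4 -> FAULT, evict 5, frames=[3,4,2] (faults so far: 5)
  step 9: ref 6 -> FAULT, evict 2, frames=[3,4,6] (faults so far: 6)
  step 10: ref 4 -> HIT, frames=[3,4,6] (faults so far: 6)
  step 11: ref 4 -> HIT, frames=[3,4,6] (faults so far: 6)
  step 12: ref 3 -> HIT, frames=[3,4,6] (faults so far: 6)
  step 13: ref 6 -> HIT, frames=[3,4,6] (faults so far: 6)
  step 14: ref 6 -> HIT, frames=[3,4,6] (faults so far: 6)
  step 15: ref 5 -> FAULT, evict 3, frames=[5,4,6] (faults so far: 7)
  FIFO total faults: 7
--- LRU ---
  step 0: ref 6 -> FAULT, frames=[6,-,-] (faults so far: 1)
  step 1: ref 5 -> FAULT, frames=[6,5,-] (faults so far: 2)
  step 2: ref 2 -> FAULT, frames=[6,5,2] (faults so far: 3)
  step 3: ref 3 -> FAULT, evict 6, frames=[3,5,2] (faults so far: 4)
  step 4: ref 3 -> HIT, frames=[3,5,2] (faults so far: 4)
  step 5: ref 5 -> HIT, frames=[3,5,2] (faults so far: 4)
  step 6: ref 3 -> HIT, frames=[3,5,2] (faults so far: 4)
  step 7: ref 3 -> HIT, frames=[3,5,2] (faults so far: 4)
  step 8: ref 4 -> FAULT, evict 2, frames=[3,5,4] (faults so far: 5)
  step 9: ref 6 -> FAULT, evict 5, frames=[3,6,4] (faults so far: 6)
  step 10: ref 4 -> HIT, frames=[3,6,4] (faults so far: 6)
  step 11: ref 4 -> HIT, frames=[3,6,4] (faults so far: 6)
  step 12: ref 3 -> HIT, frames=[3,6,4] (faults so far: 6)
  step 13: ref 6 -> HIT, frames=[3,6,4] (faults so far: 6)
  step 14: ref 6 -> HIT, frames=[3,6,4] (faults so far: 6)
  step 15: ref 5 -> FAULT, evict 4, frames=[3,6,5] (faults so far: 7)
  LRU total faults: 7
--- Optimal ---
  step 0: ref 6 -> FAULT, frames=[6,-,-] (faults so far: 1)
  step 1: ref 5 -> FAULT, frames=[6,5,-] (faults so far: 2)
  step 2: ref 2 -> FAULT, frames=[6,5,2] (faults so far: 3)
  step 3: ref 3 -> FAULT, evict 2, frames=[6,5,3] (faults so far: 4)
  step 4: ref 3 -> HIT, frames=[6,5,3] (faults so far: 4)
  step 5: ref 5 -> HIT, frames=[6,5,3] (faults so far: 4)
  step 6: ref 3 -> HIT, frames=[6,5,3] (faults so far: 4)
  step 7: ref 3 -> HIT, frames=[6,5,3] (faults so far: 4)
  step 8: ref 4 -> FAULT, evict 5, frames=[6,4,3] (faults so far: 5)
  step 9: ref 6 -> HIT, frames=[6,4,3] (faults so far: 5)
  step 10: ref 4 -> HIT, frames=[6,4,3] (faults so far: 5)
  step 11: ref 4 -> HIT, frames=[6,4,3] (faults so far: 5)
  step 12: ref 3 -> HIT, frames=[6,4,3] (faults so far: 5)
  step 13: ref 6 -> HIT, frames=[6,4,3] (faults so far: 5)
  step 14: ref 6 -> HIT, frames=[6,4,3] (faults so far: 5)
  step 15: ref 5 -> FAULT, evict 3, frames=[6,4,5] (faults so far: 6)
  Optimal total faults: 6

Answer: 7 7 6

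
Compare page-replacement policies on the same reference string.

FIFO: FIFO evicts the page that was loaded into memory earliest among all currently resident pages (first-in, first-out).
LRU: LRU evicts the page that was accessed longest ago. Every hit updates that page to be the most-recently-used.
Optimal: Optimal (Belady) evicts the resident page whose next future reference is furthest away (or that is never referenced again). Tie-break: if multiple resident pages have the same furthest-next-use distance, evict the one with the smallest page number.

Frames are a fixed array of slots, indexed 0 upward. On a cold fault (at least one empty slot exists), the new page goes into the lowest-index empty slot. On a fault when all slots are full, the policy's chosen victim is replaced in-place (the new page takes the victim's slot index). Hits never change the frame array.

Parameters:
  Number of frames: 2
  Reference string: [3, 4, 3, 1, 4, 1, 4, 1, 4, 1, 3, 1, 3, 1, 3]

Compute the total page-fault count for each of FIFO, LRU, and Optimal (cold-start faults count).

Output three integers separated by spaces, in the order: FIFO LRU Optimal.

--- FIFO ---
  step 0: ref 3 -> FAULT, frames=[3,-] (faults so far: 1)
  step 1: ref 4 -> FAULT, frames=[3,4] (faults so far: 2)
  step 2: ref 3 -> HIT, frames=[3,4] (faults so far: 2)
  step 3: ref 1 -> FAULT, evict 3, frames=[1,4] (faults so far: 3)
  step 4: ref 4 -> HIT, frames=[1,4] (faults so far: 3)
  step 5: ref 1 -> HIT, frames=[1,4] (faults so far: 3)
  step 6: ref 4 -> HIT, frames=[1,4] (faults so far: 3)
  step 7: ref 1 -> HIT, frames=[1,4] (faults so far: 3)
  step 8: ref 4 -> HIT, frames=[1,4] (faults so far: 3)
  step 9: ref 1 -> HIT, frames=[1,4] (faults so far: 3)
  step 10: ref 3 -> FAULT, evict 4, frames=[1,3] (faults so far: 4)
  step 11: ref 1 -> HIT, frames=[1,3] (faults so far: 4)
  step 12: ref 3 -> HIT, frames=[1,3] (faults so far: 4)
  step 13: ref 1 -> HIT, frames=[1,3] (faults so far: 4)
  step 14: ref 3 -> HIT, frames=[1,3] (faults so far: 4)
  FIFO total faults: 4
--- LRU ---
  step 0: ref 3 -> FAULT, frames=[3,-] (faults so far: 1)
  step 1: ref 4 -> FAULT, frames=[3,4] (faults so far: 2)
  step 2: ref 3 -> HIT, frames=[3,4] (faults so far: 2)
  step 3: ref 1 -> FAULT, evict 4, frames=[3,1] (faults so far: 3)
  step 4: ref 4 -> FAULT, evict 3, frames=[4,1] (faults so far: 4)
  step 5: ref 1 -> HIT, frames=[4,1] (faults so far: 4)
  step 6: ref 4 -> HIT, frames=[4,1] (faults so far: 4)
  step 7: ref 1 -> HIT, frames=[4,1] (faults so far: 4)
  step 8: ref 4 -> HIT, frames=[4,1] (faults so far: 4)
  step 9: ref 1 -> HIT, frames=[4,1] (faults so far: 4)
  step 10: ref 3 -> FAULT, evict 4, frames=[3,1] (faults so far: 5)
  step 11: ref 1 -> HIT, frames=[3,1] (faults so far: 5)
  step 12: ref 3 -> HIT, frames=[3,1] (faults so far: 5)
  step 13: ref 1 -> HIT, frames=[3,1] (faults so far: 5)
  step 14: ref 3 -> HIT, frames=[3,1] (faults so far: 5)
  LRU total faults: 5
--- Optimal ---
  step 0: ref 3 -> FAULT, frames=[3,-] (faults so far: 1)
  step 1: ref 4 -> FAULT, frames=[3,4] (faults so far: 2)
  step 2: ref 3 -> HIT, frames=[3,4] (faults so far: 2)
  step 3: ref 1 -> FAULT, evict 3, frames=[1,4] (faults so far: 3)
  step 4: ref 4 -> HIT, frames=[1,4] (faults so far: 3)
  step 5: ref 1 -> HIT, frames=[1,4] (faults so far: 3)
  step 6: ref 4 -> HIT, frames=[1,4] (faults so far: 3)
  step 7: ref 1 -> HIT, frames=[1,4] (faults so far: 3)
  step 8: ref 4 -> HIT, frames=[1,4] (faults so far: 3)
  step 9: ref 1 -> HIT, frames=[1,4] (faults so far: 3)
  step 10: ref 3 -> FAULT, evict 4, frames=[1,3] (faults so far: 4)
  step 11: ref 1 -> HIT, frames=[1,3] (faults so far: 4)
  step 12: ref 3 -> HIT, frames=[1,3] (faults so far: 4)
  step 13: ref 1 -> HIT, frames=[1,3] (faults so far: 4)
  step 14: ref 3 -> HIT, frames=[1,3] (faults so far: 4)
  Optimal total faults: 4

Answer: 4 5 4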